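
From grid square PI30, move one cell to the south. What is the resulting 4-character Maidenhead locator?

PH39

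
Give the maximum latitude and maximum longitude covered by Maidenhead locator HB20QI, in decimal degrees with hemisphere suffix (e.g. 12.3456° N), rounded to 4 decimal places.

79.6250° S, 34.5833° W

Field H=7, B=1: +7·20° lon, +1·10° lat → SW at lon -40°, lat -80°.
Square 2, 0: +2·2° lon, +0·1° lat → SW at lon -36°, lat -80°.
Subsquare q=16, i=8: +16·0.0833333° lon, +8·0.0416667° lat → SW at lon -34.6667°, lat -79.6667°.
Cell spans 0.0833333° lon × 0.0416667° lat. NE corner is SW corner plus one full cell.
latitude 79.6250° S, longitude 34.5833° W.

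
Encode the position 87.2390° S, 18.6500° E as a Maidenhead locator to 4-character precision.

JA92

Add 180° to longitude and 90° to latitude: 198.65, 2.76.
Field (20°×10°, letters A–R): lon ⌊198.65/20⌋ = 9 → J; lat ⌊2.76/10⌋ = 0 → A.
Square (2°×1°, digits 0–9): lon ⌊18.65/2⌋ = 9; lat ⌊2.76/1⌋ = 2.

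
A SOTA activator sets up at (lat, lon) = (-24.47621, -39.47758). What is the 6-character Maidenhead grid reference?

HG05gm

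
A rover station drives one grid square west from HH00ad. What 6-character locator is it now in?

GH90xd

Longitude subsquare a = 0; −1 → -1, wraps to 23 = x, carry into square.
Longitude square 0; −1 → -1, wraps to 9, carry into field.
Longitude field H = 7; −1 → 6 = G.
The latitude characters are unchanged.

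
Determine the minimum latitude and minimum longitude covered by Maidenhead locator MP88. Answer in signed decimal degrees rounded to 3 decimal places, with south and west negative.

68.000, 76.000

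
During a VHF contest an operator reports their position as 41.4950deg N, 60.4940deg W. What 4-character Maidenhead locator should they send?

Shift to the Maidenhead origin (180°W, 90°S): lon 119.51, lat 131.50.
Field (20°×10°, letters A–R): lon ⌊119.51/20⌋ = 5 → F; lat ⌊131.50/10⌋ = 13 → N.
Square (2°×1°, digits 0–9): lon ⌊19.51/2⌋ = 9; lat ⌊1.50/1⌋ = 1.

FN91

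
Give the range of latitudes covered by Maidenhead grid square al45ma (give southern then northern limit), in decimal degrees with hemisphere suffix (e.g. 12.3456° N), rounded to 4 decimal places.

Field A=0, L=11: +0·20° lon, +11·10° lat → SW at lon -180°, lat 20°.
Square 4, 5: +4·2° lon, +5·1° lat → SW at lon -172°, lat 25°.
Subsquare m=12, a=0: +12·0.0833333° lon, +0·0.0416667° lat → SW at lon -171°, lat 25°.
Cell spans 0.0833333° lon × 0.0416667° lat.
south 25.0000° N, north 25.0417° N.

25.0000° N, 25.0417° N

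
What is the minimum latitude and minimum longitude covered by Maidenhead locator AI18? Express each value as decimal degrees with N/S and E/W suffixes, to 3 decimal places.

2.000° S, 178.000° W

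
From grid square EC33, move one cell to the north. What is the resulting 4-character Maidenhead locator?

EC34

Latitude square 3; +1 → 4.
The longitude characters are unchanged.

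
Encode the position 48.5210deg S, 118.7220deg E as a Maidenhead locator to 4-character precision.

Offset from 180°W / 90°S: lon 298.72°, lat 41.48°.
Field: lon ⌊298.72/20⌋ = 14 → O; lat ⌊41.48/10⌋ = 4 → E.
Square: lon ⌊18.72/2⌋ = 9; lat ⌊1.48/1⌋ = 1.

OE91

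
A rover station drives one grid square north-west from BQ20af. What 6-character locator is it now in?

BQ10xg

Longitude subsquare a = 0; −1 → -1, wraps to 23 = x, carry into square.
Longitude square 2; −1 → 1.
Latitude subsquare f = 5; +1 → 6 = g.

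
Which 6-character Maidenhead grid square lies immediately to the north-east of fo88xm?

Longitude subsquare x = 23; +1 → 24, wraps to 0 = a, carry into square.
Longitude square 8; +1 → 9.
Latitude subsquare m = 12; +1 → 13 = n.

FO98an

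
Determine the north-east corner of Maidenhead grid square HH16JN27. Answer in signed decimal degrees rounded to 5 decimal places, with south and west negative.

-13.42500, -37.22500

Field H=7, H=7: +7·20° lon, +7·10° lat → SW at lon -40°, lat -20°.
Square 1, 6: +1·2° lon, +6·1° lat → SW at lon -38°, lat -14°.
Subsquare j=9, n=13: +9·0.0833333° lon, +13·0.0416667° lat → SW at lon -37.25°, lat -13.4583°.
Extended square 2, 7: +2·0.00833333° lon, +7·0.00416667° lat → SW at lon -37.2333°, lat -13.4292°.
Cell spans 0.00833333° lon × 0.00416667° lat. NE corner is SW corner plus one full cell.
latitude -13.42500, longitude -37.22500.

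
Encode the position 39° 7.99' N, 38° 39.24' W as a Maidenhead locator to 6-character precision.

HM09qd

Shift to the Maidenhead origin (180°W, 90°S): lon 141.3460, lat 129.1332.
Field: 141.3460/20 → 7 → H, 129.1332/10 → 12 → M; chars HM.
Square: 1.3460/2 → 0, 9.1332/1 → 9; chars 09.
Subsquare: 1.3460/0.0833333 → 16 → q, 0.1332/0.0416667 → 3 → d; chars qd.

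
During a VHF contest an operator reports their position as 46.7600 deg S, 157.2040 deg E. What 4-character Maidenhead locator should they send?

QE83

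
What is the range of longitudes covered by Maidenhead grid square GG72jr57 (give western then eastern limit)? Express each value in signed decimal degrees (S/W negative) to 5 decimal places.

-45.20833, -45.20000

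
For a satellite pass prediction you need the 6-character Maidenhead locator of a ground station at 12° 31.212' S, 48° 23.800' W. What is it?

GH57tl

Add 180° to longitude and 90° to latitude: 131.6033, 77.4798.
Field: lon ⌊131.6033/20⌋ = 6 → G; lat ⌊77.4798/10⌋ = 7 → H.
Square: lon ⌊11.6033/2⌋ = 5; lat ⌊7.4798/1⌋ = 7.
Subsquare: lon ⌊1.6033/0.0833333⌋ = 19 → t; lat ⌊0.4798/0.0416667⌋ = 11 → l.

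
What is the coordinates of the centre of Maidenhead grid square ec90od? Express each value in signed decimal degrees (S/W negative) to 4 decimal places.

Field E=4, C=2: +4·20° lon, +2·10° lat → SW at lon -100°, lat -70°.
Square 9, 0: +9·2° lon, +0·1° lat → SW at lon -82°, lat -70°.
Subsquare o=14, d=3: +14·0.0833333° lon, +3·0.0416667° lat → SW at lon -80.8333°, lat -69.875°.
Cell spans 0.0833333° lon × 0.0416667° lat. Centre is SW corner plus half of each.
latitude -69.8542, longitude -80.7917.

-69.8542, -80.7917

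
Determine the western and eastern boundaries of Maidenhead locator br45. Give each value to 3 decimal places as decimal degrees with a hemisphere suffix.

152.000° W, 150.000° W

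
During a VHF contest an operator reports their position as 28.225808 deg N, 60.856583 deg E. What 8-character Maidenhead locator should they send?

ML08kf24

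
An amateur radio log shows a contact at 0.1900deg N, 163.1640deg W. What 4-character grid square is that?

Offset from 180°W / 90°S: lon 16.84°, lat 90.19°.
Field: 16.84/20 → 0 → A, 90.19/10 → 9 → J; chars AJ.
Square: 16.84/2 → 8, 0.19/1 → 0; chars 80.

AJ80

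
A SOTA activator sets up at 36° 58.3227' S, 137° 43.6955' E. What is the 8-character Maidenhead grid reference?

PF83ua76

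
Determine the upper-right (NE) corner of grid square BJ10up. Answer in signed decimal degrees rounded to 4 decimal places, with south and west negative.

Field B=1, J=9: +1·20° lon, +9·10° lat → SW at lon -160°, lat 0°.
Square 1, 0: +1·2° lon, +0·1° lat → SW at lon -158°, lat 0°.
Subsquare u=20, p=15: +20·0.0833333° lon, +15·0.0416667° lat → SW at lon -156.333°, lat 0.625°.
Cell spans 0.0833333° lon × 0.0416667° lat. NE corner is SW corner plus one full cell.
latitude 0.6667, longitude -156.2500.

0.6667, -156.2500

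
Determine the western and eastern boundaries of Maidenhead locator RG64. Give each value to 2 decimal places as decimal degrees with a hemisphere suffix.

172.00° E, 174.00° E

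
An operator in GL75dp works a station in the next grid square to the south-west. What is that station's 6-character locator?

GL75co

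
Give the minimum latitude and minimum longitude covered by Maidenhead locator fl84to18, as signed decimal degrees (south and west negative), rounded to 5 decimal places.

Field F=5, L=11: +5·20° lon, +11·10° lat → SW at lon -80°, lat 20°.
Square 8, 4: +8·2° lon, +4·1° lat → SW at lon -64°, lat 24°.
Subsquare t=19, o=14: +19·0.0833333° lon, +14·0.0416667° lat → SW at lon -62.4167°, lat 24.5833°.
Extended square 1, 8: +1·0.00833333° lon, +8·0.00416667° lat → SW at lon -62.4083°, lat 24.6167°.
latitude 24.61667, longitude -62.40833.

24.61667, -62.40833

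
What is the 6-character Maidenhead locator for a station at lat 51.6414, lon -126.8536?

CO61np

Shift to the Maidenhead origin (180°W, 90°S): lon 53.1464, lat 141.6414.
Field: lon ⌊53.1464/20⌋ = 2 → C; lat ⌊141.6414/10⌋ = 14 → O.
Square: lon ⌊13.1464/2⌋ = 6; lat ⌊1.6414/1⌋ = 1.
Subsquare: lon ⌊1.1464/0.0833333⌋ = 13 → n; lat ⌊0.6414/0.0416667⌋ = 15 → p.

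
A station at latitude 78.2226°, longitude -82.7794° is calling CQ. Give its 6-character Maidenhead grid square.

Offset from 180°W / 90°S: lon 97.2206°, lat 168.2226°.
Field: 97.2206/20 → 4 → E, 168.2226/10 → 16 → Q; chars EQ.
Square: 17.2206/2 → 8, 8.2226/1 → 8; chars 88.
Subsquare: 1.2206/0.0833333 → 14 → o, 0.2226/0.0416667 → 5 → f; chars of.

EQ88of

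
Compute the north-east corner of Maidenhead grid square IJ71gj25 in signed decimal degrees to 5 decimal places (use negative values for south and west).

1.40000, -5.47500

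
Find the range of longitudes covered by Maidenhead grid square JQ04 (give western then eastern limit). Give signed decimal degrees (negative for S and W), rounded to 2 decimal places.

0.00, 2.00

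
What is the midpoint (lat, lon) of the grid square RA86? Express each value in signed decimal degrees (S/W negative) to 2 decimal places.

-83.50, 177.00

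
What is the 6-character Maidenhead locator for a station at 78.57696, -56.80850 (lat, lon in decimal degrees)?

Add 180° to longitude and 90° to latitude: 123.1915, 168.5770.
Field: lon ⌊123.1915/20⌋ = 6 → G; lat ⌊168.5770/10⌋ = 16 → Q.
Square: lon ⌊3.1915/2⌋ = 1; lat ⌊8.5770/1⌋ = 8.
Subsquare: lon ⌊1.1915/0.0833333⌋ = 14 → o; lat ⌊0.5770/0.0416667⌋ = 13 → n.

GQ18on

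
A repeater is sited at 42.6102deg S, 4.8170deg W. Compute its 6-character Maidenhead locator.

IE77oj

Shift to the Maidenhead origin (180°W, 90°S): lon 175.1830, lat 47.3898.
Field: 175.1830/20 → 8 → I, 47.3898/10 → 4 → E; chars IE.
Square: 15.1830/2 → 7, 7.3898/1 → 7; chars 77.
Subsquare: 1.1830/0.0833333 → 14 → o, 0.3898/0.0416667 → 9 → j; chars oj.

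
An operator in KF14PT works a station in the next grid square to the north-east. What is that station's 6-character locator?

Longitude subsquare p = 15; +1 → 16 = q.
Latitude subsquare t = 19; +1 → 20 = u.

KF14qu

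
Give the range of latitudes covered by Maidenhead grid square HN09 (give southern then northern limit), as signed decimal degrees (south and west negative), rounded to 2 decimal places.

49.00, 50.00

Field H=7, N=13: +7·20° lon, +13·10° lat → SW at lon -40°, lat 40°.
Square 0, 9: +0·2° lon, +9·1° lat → SW at lon -40°, lat 49°.
Cell spans 2° lon × 1° lat.
south 49.00, north 50.00.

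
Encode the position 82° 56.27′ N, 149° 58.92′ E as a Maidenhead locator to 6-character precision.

QR42xw

Add 180° to longitude and 90° to latitude: 329.9820, 172.9378.
Field (20°×10°, letters A–R): lon ⌊329.9820/20⌋ = 16 → Q; lat ⌊172.9378/10⌋ = 17 → R.
Square (2°×1°, digits 0–9): lon ⌊9.9820/2⌋ = 4; lat ⌊2.9378/1⌋ = 2.
Subsquare (5′×2.5′, letters a–x): lon ⌊1.9820/0.0833333⌋ = 23 → x; lat ⌊0.9378/0.0416667⌋ = 22 → w.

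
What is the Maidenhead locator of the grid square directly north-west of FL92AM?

Longitude subsquare a = 0; −1 → -1, wraps to 23 = x, carry into square.
Longitude square 9; −1 → 8.
Latitude subsquare m = 12; +1 → 13 = n.

FL82xn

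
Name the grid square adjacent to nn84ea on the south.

Latitude subsquare a = 0; −1 → -1, wraps to 23 = x, carry into square.
Latitude square 4; −1 → 3.
The longitude characters are unchanged.

NN83ex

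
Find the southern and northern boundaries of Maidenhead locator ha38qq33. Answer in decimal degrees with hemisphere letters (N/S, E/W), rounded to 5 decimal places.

81.32083° S, 81.31667° S

Field H=7, A=0: +7·20° lon, +0·10° lat → SW at lon -40°, lat -90°.
Square 3, 8: +3·2° lon, +8·1° lat → SW at lon -34°, lat -82°.
Subsquare q=16, q=16: +16·0.0833333° lon, +16·0.0416667° lat → SW at lon -32.6667°, lat -81.3333°.
Extended square 3, 3: +3·0.00833333° lon, +3·0.00416667° lat → SW at lon -32.6417°, lat -81.3208°.
Cell spans 0.00833333° lon × 0.00416667° lat.
south 81.32083° S, north 81.31667° S.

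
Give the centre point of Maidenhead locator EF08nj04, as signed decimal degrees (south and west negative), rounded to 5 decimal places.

Field E=4, F=5: +4·20° lon, +5·10° lat → SW at lon -100°, lat -40°.
Square 0, 8: +0·2° lon, +8·1° lat → SW at lon -100°, lat -32°.
Subsquare n=13, j=9: +13·0.0833333° lon, +9·0.0416667° lat → SW at lon -98.9167°, lat -31.625°.
Extended square 0, 4: +0·0.00833333° lon, +4·0.00416667° lat → SW at lon -98.9167°, lat -31.6083°.
Cell spans 0.00833333° lon × 0.00416667° lat. Centre is SW corner plus half of each.
latitude -31.60625, longitude -98.91250.

-31.60625, -98.91250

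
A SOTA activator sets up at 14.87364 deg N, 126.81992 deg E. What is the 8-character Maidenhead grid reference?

PK34ju89

Shift to the Maidenhead origin (180°W, 90°S): lon 306.81992, lat 104.87364.
Field: 306.81992/20 → 15 → P, 104.87364/10 → 10 → K; chars PK.
Square: 6.81992/2 → 3, 4.87364/1 → 4; chars 34.
Subsquare: 0.81992/0.0833333 → 9 → j, 0.87364/0.0416667 → 20 → u; chars ju.
Extended square: 0.06992/0.00833333 → 8, 0.04031/0.00416667 → 9; chars 89.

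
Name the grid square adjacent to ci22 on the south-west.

CI11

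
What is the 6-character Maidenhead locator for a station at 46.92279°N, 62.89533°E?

Add 180° to longitude and 90° to latitude: 242.8953, 136.9228.
Field (20°×10°, letters A–R): lon ⌊242.8953/20⌋ = 12 → M; lat ⌊136.9228/10⌋ = 13 → N.
Square (2°×1°, digits 0–9): lon ⌊2.8953/2⌋ = 1; lat ⌊6.9228/1⌋ = 6.
Subsquare (5′×2.5′, letters a–x): lon ⌊0.8953/0.0833333⌋ = 10 → k; lat ⌊0.9228/0.0416667⌋ = 22 → w.

MN16kw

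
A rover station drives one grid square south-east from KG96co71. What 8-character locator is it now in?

Longitude extended square 7; +1 → 8.
Latitude extended square 1; −1 → 0.

KG96co80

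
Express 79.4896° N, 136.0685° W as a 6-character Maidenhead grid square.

CQ19xl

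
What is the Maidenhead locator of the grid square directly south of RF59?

RF58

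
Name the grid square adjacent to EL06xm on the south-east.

Longitude subsquare x = 23; +1 → 24, wraps to 0 = a, carry into square.
Longitude square 0; +1 → 1.
Latitude subsquare m = 12; −1 → 11 = l.

EL16al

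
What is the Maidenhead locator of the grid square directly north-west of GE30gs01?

Longitude extended square 0; −1 → -1, wraps to 9, carry into subsquare.
Longitude subsquare g = 6; −1 → 5 = f.
Latitude extended square 1; +1 → 2.

GE30fs92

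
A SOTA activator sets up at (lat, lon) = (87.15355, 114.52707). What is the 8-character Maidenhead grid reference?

Shift to the Maidenhead origin (180°W, 90°S): lon 294.52707, lat 177.15355.
Field: lon ⌊294.52707/20⌋ = 14 → O; lat ⌊177.15355/10⌋ = 17 → R.
Square: lon ⌊14.52707/2⌋ = 7; lat ⌊7.15355/1⌋ = 7.
Subsquare: lon ⌊0.52707/0.0833333⌋ = 6 → g; lat ⌊0.15355/0.0416667⌋ = 3 → d.
Extended square: lon ⌊0.02707/0.00833333⌋ = 3; lat ⌊0.02855/0.00416667⌋ = 6.

OR77gd36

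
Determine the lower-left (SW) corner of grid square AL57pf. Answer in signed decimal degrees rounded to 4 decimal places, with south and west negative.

27.2083, -168.7500

Field A=0, L=11: +0·20° lon, +11·10° lat → SW at lon -180°, lat 20°.
Square 5, 7: +5·2° lon, +7·1° lat → SW at lon -170°, lat 27°.
Subsquare p=15, f=5: +15·0.0833333° lon, +5·0.0416667° lat → SW at lon -168.75°, lat 27.2083°.
latitude 27.2083, longitude -168.7500.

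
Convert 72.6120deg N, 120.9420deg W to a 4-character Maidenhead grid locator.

CQ92

Offset from 180°W / 90°S: lon 59.06°, lat 162.61°.
Field: 59.06/20 → 2 → C, 162.61/10 → 16 → Q; chars CQ.
Square: 19.06/2 → 9, 2.61/1 → 2; chars 92.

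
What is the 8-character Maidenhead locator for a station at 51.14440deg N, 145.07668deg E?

QO21md94

Add 180° to longitude and 90° to latitude: 325.07668, 141.14440.
Field: 325.07668/20 → 16 → Q, 141.14440/10 → 14 → O; chars QO.
Square: 5.07668/2 → 2, 1.14440/1 → 1; chars 21.
Subsquare: 1.07668/0.0833333 → 12 → m, 0.14440/0.0416667 → 3 → d; chars md.
Extended square: 0.07668/0.00833333 → 9, 0.01940/0.00416667 → 4; chars 94.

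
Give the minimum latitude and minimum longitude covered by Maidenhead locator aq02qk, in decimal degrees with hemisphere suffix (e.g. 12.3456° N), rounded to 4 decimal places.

72.4167° N, 178.6667° W

Field A=0, Q=16: +0·20° lon, +16·10° lat → SW at lon -180°, lat 70°.
Square 0, 2: +0·2° lon, +2·1° lat → SW at lon -180°, lat 72°.
Subsquare q=16, k=10: +16·0.0833333° lon, +10·0.0416667° lat → SW at lon -178.667°, lat 72.4167°.
latitude 72.4167° N, longitude 178.6667° W.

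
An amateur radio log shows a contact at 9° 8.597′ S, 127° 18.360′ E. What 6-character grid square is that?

Shift to the Maidenhead origin (180°W, 90°S): lon 307.3060, lat 80.8567.
Field (20°×10°, letters A–R): 307.3060/20 → 15 → P, 80.8567/10 → 8 → I; chars PI.
Square (2°×1°, digits 0–9): 7.3060/2 → 3, 0.8567/1 → 0; chars 30.
Subsquare (5′×2.5′, letters a–x): 1.3060/0.0833333 → 15 → p, 0.8567/0.0416667 → 20 → u; chars pu.

PI30pu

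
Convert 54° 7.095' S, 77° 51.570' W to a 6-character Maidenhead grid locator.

Offset from 180°W / 90°S: lon 102.1405°, lat 35.8817°.
Field: lon ⌊102.1405/20⌋ = 5 → F; lat ⌊35.8817/10⌋ = 3 → D.
Square: lon ⌊2.1405/2⌋ = 1; lat ⌊5.8817/1⌋ = 5.
Subsquare: lon ⌊0.1405/0.0833333⌋ = 1 → b; lat ⌊0.8817/0.0416667⌋ = 21 → v.

FD15bv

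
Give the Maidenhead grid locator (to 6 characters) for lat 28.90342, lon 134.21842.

PL78cv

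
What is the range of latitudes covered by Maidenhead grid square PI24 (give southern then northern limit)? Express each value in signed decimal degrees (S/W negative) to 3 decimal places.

-6.000, -5.000

Field P=15, I=8: +15·20° lon, +8·10° lat → SW at lon 120°, lat -10°.
Square 2, 4: +2·2° lon, +4·1° lat → SW at lon 124°, lat -6°.
Cell spans 2° lon × 1° lat.
south -6.000, north -5.000.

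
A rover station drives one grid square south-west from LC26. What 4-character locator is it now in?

LC15

Longitude square 2; −1 → 1.
Latitude square 6; −1 → 5.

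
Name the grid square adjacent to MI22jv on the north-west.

Longitude subsquare j = 9; −1 → 8 = i.
Latitude subsquare v = 21; +1 → 22 = w.

MI22iw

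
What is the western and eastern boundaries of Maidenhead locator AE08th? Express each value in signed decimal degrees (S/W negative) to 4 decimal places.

Field A=0, E=4: +0·20° lon, +4·10° lat → SW at lon -180°, lat -50°.
Square 0, 8: +0·2° lon, +8·1° lat → SW at lon -180°, lat -42°.
Subsquare t=19, h=7: +19·0.0833333° lon, +7·0.0416667° lat → SW at lon -178.417°, lat -41.7083°.
Cell spans 0.0833333° lon × 0.0416667° lat.
west -178.4167, east -178.3333.

-178.4167, -178.3333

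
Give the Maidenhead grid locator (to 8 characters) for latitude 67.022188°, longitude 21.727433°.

Offset from 180°W / 90°S: lon 201.72743°, lat 157.02219°.
Field: lon ⌊201.72743/20⌋ = 10 → K; lat ⌊157.02219/10⌋ = 15 → P.
Square: lon ⌊1.72743/2⌋ = 0; lat ⌊7.02219/1⌋ = 7.
Subsquare: lon ⌊1.72743/0.0833333⌋ = 20 → u; lat ⌊0.02219/0.0416667⌋ = 0 → a.
Extended square: lon ⌊0.06077/0.00833333⌋ = 7; lat ⌊0.02219/0.00416667⌋ = 5.

KP07ua75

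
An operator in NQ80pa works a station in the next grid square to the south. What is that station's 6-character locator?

NP89px

Latitude subsquare a = 0; −1 → -1, wraps to 23 = x, carry into square.
Latitude square 0; −1 → -1, wraps to 9, carry into field.
Latitude field Q = 16; −1 → 15 = P.
The longitude characters are unchanged.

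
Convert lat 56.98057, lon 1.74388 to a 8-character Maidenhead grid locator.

Offset from 180°W / 90°S: lon 181.74388°, lat 146.98057°.
Field: 181.74388/20 → 9 → J, 146.98057/10 → 14 → O; chars JO.
Square: 1.74388/2 → 0, 6.98057/1 → 6; chars 06.
Subsquare: 1.74388/0.0833333 → 20 → u, 0.98057/0.0416667 → 23 → x; chars ux.
Extended square: 0.07721/0.00833333 → 9, 0.02224/0.00416667 → 5; chars 95.

JO06ux95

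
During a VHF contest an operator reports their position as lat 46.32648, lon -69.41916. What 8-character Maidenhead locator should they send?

FN56gh98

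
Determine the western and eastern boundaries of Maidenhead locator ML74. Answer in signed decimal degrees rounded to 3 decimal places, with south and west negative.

74.000, 76.000

Field M=12, L=11: +12·20° lon, +11·10° lat → SW at lon 60°, lat 20°.
Square 7, 4: +7·2° lon, +4·1° lat → SW at lon 74°, lat 24°.
Cell spans 2° lon × 1° lat.
west 74.000, east 76.000.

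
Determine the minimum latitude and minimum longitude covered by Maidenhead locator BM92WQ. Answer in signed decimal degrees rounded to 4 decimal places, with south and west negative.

Field B=1, M=12: +1·20° lon, +12·10° lat → SW at lon -160°, lat 30°.
Square 9, 2: +9·2° lon, +2·1° lat → SW at lon -142°, lat 32°.
Subsquare w=22, q=16: +22·0.0833333° lon, +16·0.0416667° lat → SW at lon -140.167°, lat 32.6667°.
latitude 32.6667, longitude -140.1667.

32.6667, -140.1667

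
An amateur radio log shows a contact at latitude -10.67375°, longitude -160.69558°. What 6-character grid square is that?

Add 180° to longitude and 90° to latitude: 19.3044, 79.3263.
Field (20°×10°, letters A–R): 19.3044/20 → 0 → A, 79.3263/10 → 7 → H; chars AH.
Square (2°×1°, digits 0–9): 19.3044/2 → 9, 9.3263/1 → 9; chars 99.
Subsquare (5′×2.5′, letters a–x): 1.3044/0.0833333 → 15 → p, 0.3263/0.0416667 → 7 → h; chars ph.

AH99ph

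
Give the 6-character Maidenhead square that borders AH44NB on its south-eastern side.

AH44oa

Longitude subsquare n = 13; +1 → 14 = o.
Latitude subsquare b = 1; −1 → 0 = a.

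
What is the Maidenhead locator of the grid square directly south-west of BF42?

Longitude square 4; −1 → 3.
Latitude square 2; −1 → 1.

BF31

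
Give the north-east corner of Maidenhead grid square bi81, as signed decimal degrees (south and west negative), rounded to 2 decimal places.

-8.00, -142.00

Field B=1, I=8: +1·20° lon, +8·10° lat → SW at lon -160°, lat -10°.
Square 8, 1: +8·2° lon, +1·1° lat → SW at lon -144°, lat -9°.
Cell spans 2° lon × 1° lat. NE corner is SW corner plus one full cell.
latitude -8.00, longitude -142.00.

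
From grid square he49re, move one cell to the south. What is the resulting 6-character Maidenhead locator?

HE49rd

Latitude subsquare e = 4; −1 → 3 = d.
The longitude characters are unchanged.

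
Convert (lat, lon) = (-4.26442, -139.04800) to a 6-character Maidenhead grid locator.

Offset from 180°W / 90°S: lon 40.9520°, lat 85.7356°.
Field (20°×10°, letters A–R): 40.9520/20 → 2 → C, 85.7356/10 → 8 → I; chars CI.
Square (2°×1°, digits 0–9): 0.9520/2 → 0, 5.7356/1 → 5; chars 05.
Subsquare (5′×2.5′, letters a–x): 0.9520/0.0833333 → 11 → l, 0.7356/0.0416667 → 17 → r; chars lr.

CI05lr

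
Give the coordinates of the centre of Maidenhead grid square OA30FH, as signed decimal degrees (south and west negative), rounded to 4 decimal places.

-89.6875, 106.4583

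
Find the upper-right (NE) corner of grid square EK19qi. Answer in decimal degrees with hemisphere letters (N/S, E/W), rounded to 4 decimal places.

Field E=4, K=10: +4·20° lon, +10·10° lat → SW at lon -100°, lat 10°.
Square 1, 9: +1·2° lon, +9·1° lat → SW at lon -98°, lat 19°.
Subsquare q=16, i=8: +16·0.0833333° lon, +8·0.0416667° lat → SW at lon -96.6667°, lat 19.3333°.
Cell spans 0.0833333° lon × 0.0416667° lat. NE corner is SW corner plus one full cell.
latitude 19.3750° N, longitude 96.5833° W.

19.3750° N, 96.5833° W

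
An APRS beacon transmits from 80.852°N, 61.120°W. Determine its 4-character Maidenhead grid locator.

FR90

Offset from 180°W / 90°S: lon 118.88°, lat 170.85°.
Field: 118.88/20 → 5 → F, 170.85/10 → 17 → R; chars FR.
Square: 18.88/2 → 9, 0.85/1 → 0; chars 90.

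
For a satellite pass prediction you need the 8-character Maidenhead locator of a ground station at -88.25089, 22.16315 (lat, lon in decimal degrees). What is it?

KA11br99

Add 180° to longitude and 90° to latitude: 202.16315, 1.74911.
Field: 202.16315/20 → 10 → K, 1.74911/10 → 0 → A; chars KA.
Square: 2.16315/2 → 1, 1.74911/1 → 1; chars 11.
Subsquare: 0.16315/0.0833333 → 1 → b, 0.74911/0.0416667 → 17 → r; chars br.
Extended square: 0.07982/0.00833333 → 9, 0.04078/0.00416667 → 9; chars 99.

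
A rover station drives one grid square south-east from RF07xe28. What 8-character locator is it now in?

RF07xe37

Longitude extended square 2; +1 → 3.
Latitude extended square 8; −1 → 7.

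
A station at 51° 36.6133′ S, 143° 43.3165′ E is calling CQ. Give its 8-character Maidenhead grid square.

QD18uj63

Add 180° to longitude and 90° to latitude: 323.72194, 38.38978.
Field: 323.72194/20 → 16 → Q, 38.38978/10 → 3 → D; chars QD.
Square: 3.72194/2 → 1, 8.38978/1 → 8; chars 18.
Subsquare: 1.72194/0.0833333 → 20 → u, 0.38978/0.0416667 → 9 → j; chars uj.
Extended square: 0.05528/0.00833333 → 6, 0.01478/0.00416667 → 3; chars 63.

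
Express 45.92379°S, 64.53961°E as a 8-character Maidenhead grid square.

ME24gb48

Add 180° to longitude and 90° to latitude: 244.53961, 44.07621.
Field (20°×10°, letters A–R): lon ⌊244.53961/20⌋ = 12 → M; lat ⌊44.07621/10⌋ = 4 → E.
Square (2°×1°, digits 0–9): lon ⌊4.53961/2⌋ = 2; lat ⌊4.07621/1⌋ = 4.
Subsquare (5′×2.5′, letters a–x): lon ⌊0.53961/0.0833333⌋ = 6 → g; lat ⌊0.07621/0.0416667⌋ = 1 → b.
Extended square (30″×15″, digits 0–9): lon ⌊0.03961/0.00833333⌋ = 4; lat ⌊0.03454/0.00416667⌋ = 8.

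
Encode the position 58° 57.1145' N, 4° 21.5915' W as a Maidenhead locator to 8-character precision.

Offset from 180°W / 90°S: lon 175.64014°, lat 148.95191°.
Field: lon ⌊175.64014/20⌋ = 8 → I; lat ⌊148.95191/10⌋ = 14 → O.
Square: lon ⌊15.64014/2⌋ = 7; lat ⌊8.95191/1⌋ = 8.
Subsquare: lon ⌊1.64014/0.0833333⌋ = 19 → t; lat ⌊0.95191/0.0416667⌋ = 22 → w.
Extended square: lon ⌊0.05681/0.00833333⌋ = 6; lat ⌊0.03524/0.00416667⌋ = 8.

IO78tw68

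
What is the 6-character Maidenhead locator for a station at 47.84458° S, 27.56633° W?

HE62fd

Shift to the Maidenhead origin (180°W, 90°S): lon 152.4337, lat 42.1554.
Field: lon ⌊152.4337/20⌋ = 7 → H; lat ⌊42.1554/10⌋ = 4 → E.
Square: lon ⌊12.4337/2⌋ = 6; lat ⌊2.1554/1⌋ = 2.
Subsquare: lon ⌊0.4337/0.0833333⌋ = 5 → f; lat ⌊0.1554/0.0416667⌋ = 3 → d.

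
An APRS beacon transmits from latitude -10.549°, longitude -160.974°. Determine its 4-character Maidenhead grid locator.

AH99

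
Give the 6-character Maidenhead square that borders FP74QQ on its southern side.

FP74qp

Latitude subsquare q = 16; −1 → 15 = p.
The longitude characters are unchanged.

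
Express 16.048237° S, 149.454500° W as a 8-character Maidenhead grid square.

BH53gw58

Shift to the Maidenhead origin (180°W, 90°S): lon 30.54550, lat 73.95176.
Field: 30.54550/20 → 1 → B, 73.95176/10 → 7 → H; chars BH.
Square: 10.54550/2 → 5, 3.95176/1 → 3; chars 53.
Subsquare: 0.54550/0.0833333 → 6 → g, 0.95176/0.0416667 → 22 → w; chars gw.
Extended square: 0.04550/0.00833333 → 5, 0.03510/0.00416667 → 8; chars 58.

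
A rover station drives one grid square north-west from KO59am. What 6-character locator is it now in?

KO49xn

Longitude subsquare a = 0; −1 → -1, wraps to 23 = x, carry into square.
Longitude square 5; −1 → 4.
Latitude subsquare m = 12; +1 → 13 = n.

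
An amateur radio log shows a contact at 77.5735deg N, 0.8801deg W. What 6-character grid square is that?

IQ97nn

Add 180° to longitude and 90° to latitude: 179.1199, 167.5735.
Field: lon ⌊179.1199/20⌋ = 8 → I; lat ⌊167.5735/10⌋ = 16 → Q.
Square: lon ⌊19.1199/2⌋ = 9; lat ⌊7.5735/1⌋ = 7.
Subsquare: lon ⌊1.1199/0.0833333⌋ = 13 → n; lat ⌊0.5735/0.0416667⌋ = 13 → n.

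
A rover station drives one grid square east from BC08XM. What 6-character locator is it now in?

BC18am

Longitude subsquare x = 23; +1 → 24, wraps to 0 = a, carry into square.
Longitude square 0; +1 → 1.
The latitude characters are unchanged.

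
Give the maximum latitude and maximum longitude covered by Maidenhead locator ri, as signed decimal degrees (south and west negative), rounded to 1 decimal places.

Field R=17, I=8: +17·20° lon, +8·10° lat → SW at lon 160°, lat -10°.
Cell spans 20° lon × 10° lat. NE corner is SW corner plus one full cell.
latitude 0.0, longitude 180.0.

0.0, 180.0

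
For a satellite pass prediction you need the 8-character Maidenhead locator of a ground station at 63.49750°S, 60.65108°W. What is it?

FC96qm10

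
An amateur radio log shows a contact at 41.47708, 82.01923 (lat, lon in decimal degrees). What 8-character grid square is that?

Offset from 180°W / 90°S: lon 262.01923°, lat 131.47708°.
Field: 262.01923/20 → 13 → N, 131.47708/10 → 13 → N; chars NN.
Square: 2.01923/2 → 1, 1.47708/1 → 1; chars 11.
Subsquare: 0.01923/0.0833333 → 0 → a, 0.47708/0.0416667 → 11 → l; chars al.
Extended square: 0.01923/0.00833333 → 2, 0.01875/0.00416667 → 4; chars 24.

NN11al24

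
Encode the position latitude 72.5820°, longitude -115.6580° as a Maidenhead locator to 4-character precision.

DQ22

Add 180° to longitude and 90° to latitude: 64.34, 162.58.
Field: lon ⌊64.34/20⌋ = 3 → D; lat ⌊162.58/10⌋ = 16 → Q.
Square: lon ⌊4.34/2⌋ = 2; lat ⌊2.58/1⌋ = 2.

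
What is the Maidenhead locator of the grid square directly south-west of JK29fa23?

Longitude extended square 2; −1 → 1.
Latitude extended square 3; −1 → 2.

JK29fa12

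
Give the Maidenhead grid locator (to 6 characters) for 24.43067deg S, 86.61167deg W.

Offset from 180°W / 90°S: lon 93.3883°, lat 65.5693°.
Field: lon ⌊93.3883/20⌋ = 4 → E; lat ⌊65.5693/10⌋ = 6 → G.
Square: lon ⌊13.3883/2⌋ = 6; lat ⌊5.5693/1⌋ = 5.
Subsquare: lon ⌊1.3883/0.0833333⌋ = 16 → q; lat ⌊0.5693/0.0416667⌋ = 13 → n.

EG65qn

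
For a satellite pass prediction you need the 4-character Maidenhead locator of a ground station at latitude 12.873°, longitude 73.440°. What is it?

MK62

Offset from 180°W / 90°S: lon 253.44°, lat 102.87°.
Field: 253.44/20 → 12 → M, 102.87/10 → 10 → K; chars MK.
Square: 13.44/2 → 6, 2.87/1 → 2; chars 62.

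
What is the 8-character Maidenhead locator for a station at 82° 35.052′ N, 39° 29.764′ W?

Offset from 180°W / 90°S: lon 140.50393°, lat 172.58420°.
Field: lon ⌊140.50393/20⌋ = 7 → H; lat ⌊172.58420/10⌋ = 17 → R.
Square: lon ⌊0.50393/2⌋ = 0; lat ⌊2.58420/1⌋ = 2.
Subsquare: lon ⌊0.50393/0.0833333⌋ = 6 → g; lat ⌊0.58420/0.0416667⌋ = 14 → o.
Extended square: lon ⌊0.00393/0.00833333⌋ = 0; lat ⌊0.00087/0.00416667⌋ = 0.

HR02go00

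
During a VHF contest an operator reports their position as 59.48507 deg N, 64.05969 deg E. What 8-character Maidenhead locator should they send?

MO29al76

Offset from 180°W / 90°S: lon 244.05969°, lat 149.48507°.
Field: 244.05969/20 → 12 → M, 149.48507/10 → 14 → O; chars MO.
Square: 4.05969/2 → 2, 9.48507/1 → 9; chars 29.
Subsquare: 0.05969/0.0833333 → 0 → a, 0.48507/0.0416667 → 11 → l; chars al.
Extended square: 0.05969/0.00833333 → 7, 0.02674/0.00416667 → 6; chars 76.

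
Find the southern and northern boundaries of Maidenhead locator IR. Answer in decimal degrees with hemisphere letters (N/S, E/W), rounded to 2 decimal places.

80.00° N, 90.00° N

Field I=8, R=17: +8·20° lon, +17·10° lat → SW at lon -20°, lat 80°.
Cell spans 20° lon × 10° lat.
south 80.00° N, north 90.00° N.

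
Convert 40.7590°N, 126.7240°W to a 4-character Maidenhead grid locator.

CN60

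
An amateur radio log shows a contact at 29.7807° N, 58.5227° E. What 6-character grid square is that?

LL99gs

Shift to the Maidenhead origin (180°W, 90°S): lon 238.5227, lat 119.7807.
Field: 238.5227/20 → 11 → L, 119.7807/10 → 11 → L; chars LL.
Square: 18.5227/2 → 9, 9.7807/1 → 9; chars 99.
Subsquare: 0.5227/0.0833333 → 6 → g, 0.7807/0.0416667 → 18 → s; chars gs.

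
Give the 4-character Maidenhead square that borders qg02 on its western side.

Longitude square 0; −1 → -1, wraps to 9, carry into field.
Longitude field Q = 16; −1 → 15 = P.
The latitude characters are unchanged.

PG92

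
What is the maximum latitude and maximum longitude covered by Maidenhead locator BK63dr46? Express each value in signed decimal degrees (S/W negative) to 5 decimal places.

13.73750, -147.70833

Field B=1, K=10: +1·20° lon, +10·10° lat → SW at lon -160°, lat 10°.
Square 6, 3: +6·2° lon, +3·1° lat → SW at lon -148°, lat 13°.
Subsquare d=3, r=17: +3·0.0833333° lon, +17·0.0416667° lat → SW at lon -147.75°, lat 13.7083°.
Extended square 4, 6: +4·0.00833333° lon, +6·0.00416667° lat → SW at lon -147.717°, lat 13.7333°.
Cell spans 0.00833333° lon × 0.00416667° lat. NE corner is SW corner plus one full cell.
latitude 13.73750, longitude -147.70833.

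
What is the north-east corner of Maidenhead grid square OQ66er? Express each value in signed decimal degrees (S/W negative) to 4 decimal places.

76.7500, 112.4167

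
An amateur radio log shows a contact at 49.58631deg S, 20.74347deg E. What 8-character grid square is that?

Add 180° to longitude and 90° to latitude: 200.74347, 40.41369.
Field: lon ⌊200.74347/20⌋ = 10 → K; lat ⌊40.41369/10⌋ = 4 → E.
Square: lon ⌊0.74347/2⌋ = 0; lat ⌊0.41369/1⌋ = 0.
Subsquare: lon ⌊0.74347/0.0833333⌋ = 8 → i; lat ⌊0.41369/0.0416667⌋ = 9 → j.
Extended square: lon ⌊0.07680/0.00833333⌋ = 9; lat ⌊0.03869/0.00416667⌋ = 9.

KE00ij99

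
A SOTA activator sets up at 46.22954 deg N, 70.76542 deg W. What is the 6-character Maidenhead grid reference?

Add 180° to longitude and 90° to latitude: 109.2346, 136.2295.
Field: lon ⌊109.2346/20⌋ = 5 → F; lat ⌊136.2295/10⌋ = 13 → N.
Square: lon ⌊9.2346/2⌋ = 4; lat ⌊6.2295/1⌋ = 6.
Subsquare: lon ⌊1.2346/0.0833333⌋ = 14 → o; lat ⌊0.2295/0.0416667⌋ = 5 → f.

FN46of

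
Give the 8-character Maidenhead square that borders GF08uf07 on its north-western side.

Longitude extended square 0; −1 → -1, wraps to 9, carry into subsquare.
Longitude subsquare u = 20; −1 → 19 = t.
Latitude extended square 7; +1 → 8.

GF08tf98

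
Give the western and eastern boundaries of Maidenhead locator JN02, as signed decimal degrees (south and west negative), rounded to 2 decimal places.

0.00, 2.00

Field J=9, N=13: +9·20° lon, +13·10° lat → SW at lon 0°, lat 40°.
Square 0, 2: +0·2° lon, +2·1° lat → SW at lon 0°, lat 42°.
Cell spans 2° lon × 1° lat.
west 0.00, east 2.00.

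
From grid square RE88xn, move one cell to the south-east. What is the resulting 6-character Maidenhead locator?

RE98am

Longitude subsquare x = 23; +1 → 24, wraps to 0 = a, carry into square.
Longitude square 8; +1 → 9.
Latitude subsquare n = 13; −1 → 12 = m.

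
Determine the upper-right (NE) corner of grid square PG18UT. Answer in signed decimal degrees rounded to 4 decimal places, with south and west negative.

Field P=15, G=6: +15·20° lon, +6·10° lat → SW at lon 120°, lat -30°.
Square 1, 8: +1·2° lon, +8·1° lat → SW at lon 122°, lat -22°.
Subsquare u=20, t=19: +20·0.0833333° lon, +19·0.0416667° lat → SW at lon 123.667°, lat -21.2083°.
Cell spans 0.0833333° lon × 0.0416667° lat. NE corner is SW corner plus one full cell.
latitude -21.1667, longitude 123.7500.

-21.1667, 123.7500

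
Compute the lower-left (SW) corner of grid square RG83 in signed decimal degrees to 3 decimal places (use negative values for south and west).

Field R=17, G=6: +17·20° lon, +6·10° lat → SW at lon 160°, lat -30°.
Square 8, 3: +8·2° lon, +3·1° lat → SW at lon 176°, lat -27°.
latitude -27.000, longitude 176.000.

-27.000, 176.000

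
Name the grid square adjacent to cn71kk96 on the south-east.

CN71lk05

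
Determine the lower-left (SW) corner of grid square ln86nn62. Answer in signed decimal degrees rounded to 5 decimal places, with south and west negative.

46.55000, 57.13333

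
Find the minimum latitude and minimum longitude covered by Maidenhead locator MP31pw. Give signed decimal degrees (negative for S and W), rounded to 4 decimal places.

61.9167, 67.2500

Field M=12, P=15: +12·20° lon, +15·10° lat → SW at lon 60°, lat 60°.
Square 3, 1: +3·2° lon, +1·1° lat → SW at lon 66°, lat 61°.
Subsquare p=15, w=22: +15·0.0833333° lon, +22·0.0416667° lat → SW at lon 67.25°, lat 61.9167°.
latitude 61.9167, longitude 67.2500.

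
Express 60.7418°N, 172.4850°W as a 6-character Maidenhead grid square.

AP30sr

Shift to the Maidenhead origin (180°W, 90°S): lon 7.5150, lat 150.7418.
Field (20°×10°, letters A–R): lon ⌊7.5150/20⌋ = 0 → A; lat ⌊150.7418/10⌋ = 15 → P.
Square (2°×1°, digits 0–9): lon ⌊7.5150/2⌋ = 3; lat ⌊0.7418/1⌋ = 0.
Subsquare (5′×2.5′, letters a–x): lon ⌊1.5150/0.0833333⌋ = 18 → s; lat ⌊0.7418/0.0416667⌋ = 17 → r.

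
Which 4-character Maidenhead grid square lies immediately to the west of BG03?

AG93

Longitude square 0; −1 → -1, wraps to 9, carry into field.
Longitude field B = 1; −1 → 0 = A.
The latitude characters are unchanged.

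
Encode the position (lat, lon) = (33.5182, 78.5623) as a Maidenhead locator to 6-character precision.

MM93gm

Shift to the Maidenhead origin (180°W, 90°S): lon 258.5623, lat 123.5182.
Field (20°×10°, letters A–R): lon ⌊258.5623/20⌋ = 12 → M; lat ⌊123.5182/10⌋ = 12 → M.
Square (2°×1°, digits 0–9): lon ⌊18.5623/2⌋ = 9; lat ⌊3.5182/1⌋ = 3.
Subsquare (5′×2.5′, letters a–x): lon ⌊0.5623/0.0833333⌋ = 6 → g; lat ⌊0.5182/0.0416667⌋ = 12 → m.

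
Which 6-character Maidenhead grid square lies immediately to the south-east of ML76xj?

Longitude subsquare x = 23; +1 → 24, wraps to 0 = a, carry into square.
Longitude square 7; +1 → 8.
Latitude subsquare j = 9; −1 → 8 = i.

ML86ai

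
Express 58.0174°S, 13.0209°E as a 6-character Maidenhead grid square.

JD61mx

Add 180° to longitude and 90° to latitude: 193.0209, 31.9826.
Field: 193.0209/20 → 9 → J, 31.9826/10 → 3 → D; chars JD.
Square: 13.0209/2 → 6, 1.9826/1 → 1; chars 61.
Subsquare: 1.0209/0.0833333 → 12 → m, 0.9826/0.0416667 → 23 → x; chars mx.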